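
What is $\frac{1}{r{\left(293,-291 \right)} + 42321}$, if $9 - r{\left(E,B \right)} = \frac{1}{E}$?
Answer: $\frac{293}{12402689} \approx 2.3624 \cdot 10^{-5}$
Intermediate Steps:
$r{\left(E,B \right)} = 9 - \frac{1}{E}$
$\frac{1}{r{\left(293,-291 \right)} + 42321} = \frac{1}{\left(9 - \frac{1}{293}\right) + 42321} = \frac{1}{\frac{2636}{293} + 42321} = \frac{1}{\frac{12402689}{293}} = \frac{293}{12402689}$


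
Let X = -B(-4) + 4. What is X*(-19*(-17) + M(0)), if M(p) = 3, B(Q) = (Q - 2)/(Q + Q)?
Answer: 2119/2 ≈ 1059.5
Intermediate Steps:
B(Q) = (-2 + Q)/(2*Q) (B(Q) = (-2 + Q)/((2*Q)) = (-2 + Q)*(1/(2*Q)) = (-2 + Q)/(2*Q))
X = 13/4 (X = -(-2 - 4)/(2*(-4)) + 4 = -(-1)*(-6)/(2*4) + 4 = -1*¾ + 4 = -¾ + 4 = 13/4 ≈ 3.2500)
X*(-19*(-17) + M(0)) = 13*(-19*(-17) + 3)/4 = 13*(323 + 3)/4 = (13/4)*326 = 2119/2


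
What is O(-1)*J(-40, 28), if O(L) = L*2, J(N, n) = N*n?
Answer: 2240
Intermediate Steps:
O(L) = 2*L
O(-1)*J(-40, 28) = (2*(-1))*(-40*28) = -2*(-1120) = 2240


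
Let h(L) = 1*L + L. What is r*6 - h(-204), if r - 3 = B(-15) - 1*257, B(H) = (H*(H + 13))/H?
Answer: -1128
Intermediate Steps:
B(H) = 13 + H (B(H) = (H*(13 + H))/H = 13 + H)
r = -256 (r = 3 + ((13 - 15) - 1*257) = 3 + (-2 - 257) = 3 - 259 = -256)
h(L) = 2*L (h(L) = L + L = 2*L)
r*6 - h(-204) = -256*6 - 2*(-204) = -1536 - 1*(-408) = -1536 + 408 = -1128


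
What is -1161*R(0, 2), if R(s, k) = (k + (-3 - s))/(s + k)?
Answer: 1161/2 ≈ 580.50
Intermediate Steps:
R(s, k) = (-3 + k - s)/(k + s)
-1161*R(0, 2) = -1161*(-3 + 2 - 1*0)/(2 + 0) = -1161*(-3 + 2 + 0)/2 = -1161*(-1)/2 = -1161*(-½) = 1161/2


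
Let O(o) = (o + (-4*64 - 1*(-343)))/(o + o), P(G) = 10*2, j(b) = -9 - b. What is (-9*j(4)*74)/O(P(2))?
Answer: 346320/107 ≈ 3236.6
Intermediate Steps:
P(G) = 20
O(o) = (87 + o)/(2*o) (O(o) = (o + (-256 + 343))/((2*o)) = (o + 87)*(1/(2*o)) = (87 + o)*(1/(2*o)) = (87 + o)/(2*o))
(-9*j(4)*74)/O(P(2)) = (-9*(-9 - 1*4)*74)/(((1/2)*(87 + 20)/20)) = (-9*(-9 - 4)*74)/(((1/2)*(1/20)*107)) = (-9*(-13)*74)/(107/40) = (117*74)*(40/107) = 8658*(40/107) = 346320/107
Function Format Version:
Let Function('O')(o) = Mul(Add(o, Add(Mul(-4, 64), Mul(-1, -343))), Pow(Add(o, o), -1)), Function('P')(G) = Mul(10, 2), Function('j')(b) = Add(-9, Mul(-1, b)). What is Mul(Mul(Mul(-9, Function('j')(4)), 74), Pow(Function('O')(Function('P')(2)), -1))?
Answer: Rational(346320, 107) ≈ 3236.6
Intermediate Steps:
Function('P')(G) = 20
Function('O')(o) = Mul(Rational(1, 2), Pow(o, -1), Add(87, o)) (Function('O')(o) = Mul(Add(o, Add(-256, 343)), Pow(Mul(2, o), -1)) = Mul(Add(o, 87), Mul(Rational(1, 2), Pow(o, -1))) = Mul(Add(87, o), Mul(Rational(1, 2), Pow(o, -1))) = Mul(Rational(1, 2), Pow(o, -1), Add(87, o)))
Mul(Mul(Mul(-9, Function('j')(4)), 74), Pow(Function('O')(Function('P')(2)), -1)) = Mul(Mul(Mul(-9, Add(-9, Mul(-1, 4))), 74), Pow(Mul(Rational(1, 2), Pow(20, -1), Add(87, 20)), -1)) = Mul(Mul(Mul(-9, Add(-9, -4)), 74), Pow(Mul(Rational(1, 2), Rational(1, 20), 107), -1)) = Mul(Mul(Mul(-9, -13), 74), Pow(Rational(107, 40), -1)) = Mul(Mul(117, 74), Rational(40, 107)) = Mul(8658, Rational(40, 107)) = Rational(346320, 107)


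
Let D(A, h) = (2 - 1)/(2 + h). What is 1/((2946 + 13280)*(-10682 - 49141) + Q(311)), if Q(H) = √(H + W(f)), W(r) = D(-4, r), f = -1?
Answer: -161781333/157039198243541282 - √78/471117594730623846 ≈ -1.0302e-9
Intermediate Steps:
D(A, h) = 1/(2 + h)
W(r) = 1/(2 + r)
Q(H) = √(1 + H) (Q(H) = √(H + 1/(2 - 1)) = √(H + 1/1) = √(H + 1) = √(1 + H))
1/((2946 + 13280)*(-10682 - 49141) + Q(311)) = 1/((2946 + 13280)*(-10682 - 49141) + √(1 + 311)) = 1/(16226*(-59823) + √312) = 1/(-970687998 + 2*√78)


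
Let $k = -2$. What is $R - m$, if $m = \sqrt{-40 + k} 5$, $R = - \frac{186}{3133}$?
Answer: $- \frac{186}{3133} - 5 i \sqrt{42} \approx -0.059368 - 32.404 i$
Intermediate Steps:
$R = - \frac{186}{3133}$ ($R = \left(-186\right) \frac{1}{3133} = - \frac{186}{3133} \approx -0.059368$)
$m = 5 i \sqrt{42}$ ($m = \sqrt{-40 - 2} \cdot 5 = \sqrt{-42} \cdot 5 = i \sqrt{42} \cdot 5 = 5 i \sqrt{42} \approx 32.404 i$)
$R - m = - \frac{186}{3133} - 5 i \sqrt{42}$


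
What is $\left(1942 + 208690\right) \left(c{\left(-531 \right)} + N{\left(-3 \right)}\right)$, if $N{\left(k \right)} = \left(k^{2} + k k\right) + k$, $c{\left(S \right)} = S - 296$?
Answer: $-171033184$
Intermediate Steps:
$c{\left(S \right)} = -296 + S$ ($c{\left(S \right)} = S - 296 = -296 + S$)
$N{\left(k \right)} = k + 2 k^{2}$ ($N{\left(k \right)} = \left(k^{2} + k^{2}\right) + k = 2 k^{2} + k = k + 2 k^{2}$)
$\left(1942 + 208690\right) \left(c{\left(-531 \right)} + N{\left(-3 \right)}\right) = \left(1942 + 208690\right) \left(\left(-296 - 531\right) - 3 \left(1 + 2 \left(-3\right)\right)\right) = 210632 \left(-827 - 3 \left(1 - 6\right)\right) = 210632 \left(-827 - -15\right) = 210632 \left(-827 + 15\right) = 210632 \left(-812\right) = -171033184$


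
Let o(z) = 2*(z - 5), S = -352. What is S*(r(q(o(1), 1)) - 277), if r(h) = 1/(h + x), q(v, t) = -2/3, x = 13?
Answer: 3606592/37 ≈ 97476.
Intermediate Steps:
o(z) = -10 + 2*z (o(z) = 2*(-5 + z) = -10 + 2*z)
q(v, t) = -2/3 (q(v, t) = -2*1/3 = -2/3)
r(h) = 1/(13 + h) (r(h) = 1/(h + 13) = 1/(13 + h))
S*(r(q(o(1), 1)) - 277) = -352*(1/(13 - 2/3) - 277) = -352*(1/(37/3) - 277) = -352*(3/37 - 277) = -352*(-10246/37) = 3606592/37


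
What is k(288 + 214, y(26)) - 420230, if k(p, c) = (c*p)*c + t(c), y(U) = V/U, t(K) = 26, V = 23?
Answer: -141896173/338 ≈ -4.1981e+5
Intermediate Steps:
y(U) = 23/U
k(p, c) = 26 + p*c**2 (k(p, c) = (c*p)*c + 26 = p*c**2 + 26 = 26 + p*c**2)
k(288 + 214, y(26)) - 420230 = (26 + (288 + 214)*(23/26)**2) - 420230 = (26 + 502*(23*(1/26))**2) - 420230 = (26 + 502*(23/26)**2) - 420230 = (26 + 502*(529/676)) - 420230 = (26 + 132779/338) - 420230 = 141567/338 - 420230 = -141896173/338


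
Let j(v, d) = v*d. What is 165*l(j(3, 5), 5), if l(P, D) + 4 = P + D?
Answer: 2640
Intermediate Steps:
j(v, d) = d*v
l(P, D) = -4 + D + P (l(P, D) = -4 + (P + D) = -4 + (D + P) = -4 + D + P)
165*l(j(3, 5), 5) = 165*(-4 + 5 + 5*3) = 165*(-4 + 5 + 15) = 165*16 = 2640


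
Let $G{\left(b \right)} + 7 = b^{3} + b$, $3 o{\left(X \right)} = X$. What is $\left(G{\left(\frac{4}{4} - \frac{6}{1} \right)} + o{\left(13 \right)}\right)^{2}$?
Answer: $\frac{158404}{9} \approx 17600.0$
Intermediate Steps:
$o{\left(X \right)} = \frac{X}{3}$
$G{\left(b \right)} = -7 + b + b^{3}$ ($G{\left(b \right)} = -7 + \left(b^{3} + b\right) = -7 + \left(b + b^{3}\right) = -7 + b + b^{3}$)
$\left(G{\left(\frac{4}{4} - \frac{6}{1} \right)} + o{\left(13 \right)}\right)^{2} = \left(\left(-7 + \left(\frac{4}{4} - \frac{6}{1}\right) + \left(\frac{4}{4} - \frac{6}{1}\right)^{3}\right) + \frac{1}{3} \cdot 13\right)^{2} = \left(\left(-7 + \left(4 \cdot \frac{1}{4} - 6\right) + \left(4 \cdot \frac{1}{4} - 6\right)^{3}\right) + \frac{13}{3}\right)^{2} = \left(\left(-7 + \left(1 - 6\right) + \left(1 - 6\right)^{3}\right) + \frac{13}{3}\right)^{2} = \left(\left(-7 - 5 + \left(-5\right)^{3}\right) + \frac{13}{3}\right)^{2} = \left(\left(-7 - 5 - 125\right) + \frac{13}{3}\right)^{2} = \left(-137 + \frac{13}{3}\right)^{2} = \left(- \frac{398}{3}\right)^{2} = \frac{158404}{9}$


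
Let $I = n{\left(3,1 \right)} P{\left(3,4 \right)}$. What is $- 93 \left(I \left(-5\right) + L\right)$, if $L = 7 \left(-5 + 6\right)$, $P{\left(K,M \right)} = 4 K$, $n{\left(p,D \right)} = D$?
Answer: $4929$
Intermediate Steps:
$L = 7$ ($L = 7 \cdot 1 = 7$)
$I = 12$ ($I = 1 \cdot 4 \cdot 3 = 1 \cdot 12 = 12$)
$- 93 \left(I \left(-5\right) + L\right) = - 93 \left(12 \left(-5\right) + 7\right) = - 93 \left(-60 + 7\right) = \left(-93\right) \left(-53\right) = 4929$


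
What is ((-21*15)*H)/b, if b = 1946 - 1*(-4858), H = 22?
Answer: -55/54 ≈ -1.0185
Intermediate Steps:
b = 6804 (b = 1946 + 4858 = 6804)
((-21*15)*H)/b = (-21*15*22)/6804 = -315*22*(1/6804) = -6930*1/6804 = -55/54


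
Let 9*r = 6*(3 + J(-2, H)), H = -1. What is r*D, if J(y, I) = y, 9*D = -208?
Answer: -416/27 ≈ -15.407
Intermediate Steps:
D = -208/9 (D = (1/9)*(-208) = -208/9 ≈ -23.111)
r = 2/3 (r = (6*(3 - 2))/9 = (6*1)/9 = (1/9)*6 = 2/3 ≈ 0.66667)
r*D = (2/3)*(-208/9) = -416/27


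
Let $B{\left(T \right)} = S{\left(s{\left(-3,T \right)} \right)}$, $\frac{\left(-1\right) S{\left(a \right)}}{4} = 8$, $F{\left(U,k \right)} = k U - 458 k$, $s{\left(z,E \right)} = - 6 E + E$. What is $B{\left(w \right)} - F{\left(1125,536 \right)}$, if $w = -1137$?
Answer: $-357544$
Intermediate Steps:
$s{\left(z,E \right)} = - 5 E$
$F{\left(U,k \right)} = - 458 k + U k$ ($F{\left(U,k \right)} = U k - 458 k = - 458 k + U k$)
$S{\left(a \right)} = -32$ ($S{\left(a \right)} = \left(-4\right) 8 = -32$)
$B{\left(T \right)} = -32$
$B{\left(w \right)} - F{\left(1125,536 \right)} = -32 - 536 \left(-458 + 1125\right) = -32 - 536 \cdot 667 = -32 - 357512 = -357544$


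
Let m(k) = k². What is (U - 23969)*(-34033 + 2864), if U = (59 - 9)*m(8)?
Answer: 647348961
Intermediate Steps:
U = 3200 (U = (59 - 9)*8² = 50*64 = 3200)
(U - 23969)*(-34033 + 2864) = (3200 - 23969)*(-34033 + 2864) = -20769*(-31169) = 647348961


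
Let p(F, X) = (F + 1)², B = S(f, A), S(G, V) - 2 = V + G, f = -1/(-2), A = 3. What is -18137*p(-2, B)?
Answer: -18137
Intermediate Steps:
f = ½ (f = -1*(-½) = ½ ≈ 0.50000)
S(G, V) = 2 + G + V (S(G, V) = 2 + (V + G) = 2 + (G + V) = 2 + G + V)
B = 11/2 (B = 2 + ½ + 3 = 11/2 ≈ 5.5000)
p(F, X) = (1 + F)²
-18137*p(-2, B) = -18137*(1 - 2)² = -18137*(-1)² = -18137*1 = -18137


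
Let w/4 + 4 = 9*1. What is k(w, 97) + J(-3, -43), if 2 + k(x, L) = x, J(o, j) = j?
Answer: -25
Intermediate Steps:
w = 20 (w = -16 + 4*(9*1) = -16 + 4*9 = -16 + 36 = 20)
k(x, L) = -2 + x
k(w, 97) + J(-3, -43) = (-2 + 20) - 43 = 18 - 43 = -25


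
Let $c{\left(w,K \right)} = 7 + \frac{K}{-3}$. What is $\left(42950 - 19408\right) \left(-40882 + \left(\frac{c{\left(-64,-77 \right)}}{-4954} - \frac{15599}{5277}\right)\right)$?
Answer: $- \frac{12581141916331064}{13071129} \approx -9.6251 \cdot 10^{8}$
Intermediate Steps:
$c{\left(w,K \right)} = 7 - \frac{K}{3}$
$\left(42950 - 19408\right) \left(-40882 + \left(\frac{c{\left(-64,-77 \right)}}{-4954} - \frac{15599}{5277}\right)\right) = \left(42950 - 19408\right) \left(-40882 - \left(\frac{15599}{5277} - \frac{7 - - \frac{77}{3}}{-4954}\right)\right) = 23542 \left(-40882 - \left(\frac{15599}{5277} - \left(7 + \frac{77}{3}\right) \left(- \frac{1}{4954}\right)\right)\right) = 23542 \left(-40882 + \left(\frac{98}{3} \left(- \frac{1}{4954}\right) - \frac{15599}{5277}\right)\right) = 23542 \left(-40882 - \frac{38724914}{13071129}\right) = 23542 \left(- \frac{534412620692}{13071129}\right) = - \frac{12581141916331064}{13071129}$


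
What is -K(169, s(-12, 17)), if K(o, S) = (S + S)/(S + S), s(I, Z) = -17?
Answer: -1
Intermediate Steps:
K(o, S) = 1 (K(o, S) = (2*S)/((2*S)) = (2*S)*(1/(2*S)) = 1)
-K(169, s(-12, 17)) = -1*1 = -1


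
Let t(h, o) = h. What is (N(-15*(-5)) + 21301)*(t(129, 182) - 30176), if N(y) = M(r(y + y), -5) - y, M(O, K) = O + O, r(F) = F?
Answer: -646791722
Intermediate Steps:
M(O, K) = 2*O
N(y) = 3*y (N(y) = 2*(y + y) - y = 2*(2*y) - y = 4*y - y = 3*y)
(N(-15*(-5)) + 21301)*(t(129, 182) - 30176) = (3*(-15*(-5)) + 21301)*(129 - 30176) = (3*75 + 21301)*(-30047) = (225 + 21301)*(-30047) = 21526*(-30047) = -646791722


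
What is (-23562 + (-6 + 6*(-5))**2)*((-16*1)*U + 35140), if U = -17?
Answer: -788483592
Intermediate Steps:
(-23562 + (-6 + 6*(-5))**2)*((-16*1)*U + 35140) = (-23562 + (-6 + 6*(-5))**2)*(-16*1*(-17) + 35140) = (-23562 + (-6 - 30)**2)*(-16*(-17) + 35140) = (-23562 + (-36)**2)*(272 + 35140) = (-23562 + 1296)*35412 = -22266*35412 = -788483592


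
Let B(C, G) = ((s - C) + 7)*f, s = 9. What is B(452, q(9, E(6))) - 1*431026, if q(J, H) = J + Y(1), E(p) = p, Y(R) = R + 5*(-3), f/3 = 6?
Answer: -438874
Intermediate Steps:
f = 18 (f = 3*6 = 18)
Y(R) = -15 + R (Y(R) = R - 15 = -15 + R)
q(J, H) = -14 + J (q(J, H) = J + (-15 + 1) = J - 14 = -14 + J)
B(C, G) = 288 - 18*C (B(C, G) = ((9 - C) + 7)*18 = (16 - C)*18 = 288 - 18*C)
B(452, q(9, E(6))) - 1*431026 = (288 - 18*452) - 1*431026 = (288 - 8136) - 431026 = -7848 - 431026 = -438874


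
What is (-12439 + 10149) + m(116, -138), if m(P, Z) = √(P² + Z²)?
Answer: -2290 + 50*√13 ≈ -2109.7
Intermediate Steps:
(-12439 + 10149) + m(116, -138) = (-12439 + 10149) + √(116² + (-138)²) = -2290 + √(13456 + 19044) = -2290 + √32500 = -2290 + 50*√13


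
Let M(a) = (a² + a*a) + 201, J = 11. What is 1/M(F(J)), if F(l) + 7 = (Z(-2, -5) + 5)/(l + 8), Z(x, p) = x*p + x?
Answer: 361/101361 ≈ 0.0035615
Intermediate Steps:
Z(x, p) = x + p*x (Z(x, p) = p*x + x = x + p*x)
F(l) = -7 + 13/(8 + l) (F(l) = -7 + (-2*(1 - 5) + 5)/(l + 8) = -7 + (-2*(-4) + 5)/(8 + l) = -7 + (8 + 5)/(8 + l) = -7 + 13/(8 + l))
M(a) = 201 + 2*a² (M(a) = (a² + a²) + 201 = 2*a² + 201 = 201 + 2*a²)
1/M(F(J)) = 1/(201 + 2*((-43 - 7*11)/(8 + 11))²) = 1/(201 + 2*((-43 - 77)/19)²) = 1/(201 + 2*((1/19)*(-120))²) = 1/(201 + 2*(-120/19)²) = 1/(201 + 2*(14400/361)) = 1/(201 + 28800/361) = 1/(101361/361) = 361/101361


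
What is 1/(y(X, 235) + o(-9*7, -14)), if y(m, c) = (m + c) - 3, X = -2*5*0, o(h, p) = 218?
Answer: 1/450 ≈ 0.0022222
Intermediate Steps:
X = 0 (X = -10*0 = 0)
y(m, c) = -3 + c + m (y(m, c) = (c + m) - 3 = -3 + c + m)
1/(y(X, 235) + o(-9*7, -14)) = 1/((-3 + 235 + 0) + 218) = 1/(232 + 218) = 1/450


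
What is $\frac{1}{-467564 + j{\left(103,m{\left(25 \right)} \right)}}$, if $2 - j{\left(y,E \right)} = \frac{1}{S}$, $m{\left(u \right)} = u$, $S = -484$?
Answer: $- \frac{484}{226300007} \approx -2.1388 \cdot 10^{-6}$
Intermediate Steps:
$j{\left(y,E \right)} = \frac{969}{484}$ ($j{\left(y,E \right)} = 2 - \frac{1}{-484} = 2 - - \frac{1}{484} = 2 + \frac{1}{484} = \frac{969}{484}$)
$\frac{1}{-467564 + j{\left(103,m{\left(25 \right)} \right)}} = \frac{1}{-467564 + \frac{969}{484}} = \frac{1}{- \frac{226300007}{484}} = - \frac{484}{226300007}$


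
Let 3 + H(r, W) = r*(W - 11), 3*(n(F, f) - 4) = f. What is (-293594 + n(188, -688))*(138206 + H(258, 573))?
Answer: -249628024142/3 ≈ -8.3209e+10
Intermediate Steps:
n(F, f) = 4 + f/3
H(r, W) = -3 + r*(-11 + W) (H(r, W) = -3 + r*(W - 11) = -3 + r*(-11 + W))
(-293594 + n(188, -688))*(138206 + H(258, 573)) = (-293594 + (4 + (⅓)*(-688)))*(138206 + (-3 - 11*258 + 573*258)) = (-293594 + (4 - 688/3))*(138206 + (-3 - 2838 + 147834)) = (-293594 - 676/3)*(138206 + 144993) = -881458/3*283199 = -249628024142/3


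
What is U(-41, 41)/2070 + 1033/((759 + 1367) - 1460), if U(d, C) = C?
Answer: 6684/4255 ≈ 1.5709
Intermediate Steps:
U(-41, 41)/2070 + 1033/((759 + 1367) - 1460) = 41/2070 + 1033/((759 + 1367) - 1460) = 41*(1/2070) + 1033/(2126 - 1460) = 41/2070 + 1033/666 = 6684/4255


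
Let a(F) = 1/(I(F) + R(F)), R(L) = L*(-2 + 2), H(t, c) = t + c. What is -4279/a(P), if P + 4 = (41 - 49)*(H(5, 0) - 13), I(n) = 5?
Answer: -21395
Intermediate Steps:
H(t, c) = c + t
R(L) = 0 (R(L) = L*0 = 0)
P = 60 (P = -4 + (41 - 49)*((0 + 5) - 13) = -4 - 8*(5 - 13) = -4 - 8*(-8) = -4 + 64 = 60)
a(F) = 1/5 (a(F) = 1/(5 + 0) = 1/5)
-4279/a(P) = -4279/1/5 = -4279*5 = -21395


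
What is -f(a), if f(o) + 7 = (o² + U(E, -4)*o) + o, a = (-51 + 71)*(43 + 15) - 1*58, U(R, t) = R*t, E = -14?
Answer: -1277211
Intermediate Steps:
a = 1102 (a = 20*58 - 58 = 1160 - 58 = 1102)
f(o) = -7 + o² + 57*o (f(o) = -7 + ((o² + (-14*(-4))*o) + o) = -7 + ((o² + 56*o) + o) = -7 + (o² + 57*o) = -7 + o² + 57*o)
-f(a) = -(-7 + 1102² + 57*1102) = -(-7 + 1214404 + 62814) = -1*1277211 = -1277211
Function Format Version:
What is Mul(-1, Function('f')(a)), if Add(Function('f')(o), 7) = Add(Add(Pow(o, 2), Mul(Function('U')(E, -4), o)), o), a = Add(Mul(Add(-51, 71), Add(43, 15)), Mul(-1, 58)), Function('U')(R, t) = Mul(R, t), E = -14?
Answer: -1277211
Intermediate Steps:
a = 1102 (a = Add(Mul(20, 58), -58) = Add(1160, -58) = 1102)
Function('f')(o) = Add(-7, Pow(o, 2), Mul(57, o)) (Function('f')(o) = Add(-7, Add(Add(Pow(o, 2), Mul(Mul(-14, -4), o)), o)) = Add(-7, Add(Add(Pow(o, 2), Mul(56, o)), o)) = Add(-7, Add(Pow(o, 2), Mul(57, o))) = Add(-7, Pow(o, 2), Mul(57, o)))
Mul(-1, Function('f')(a)) = Mul(-1, Add(-7, Pow(1102, 2), Mul(57, 1102))) = Mul(-1, Add(-7, 1214404, 62814)) = Mul(-1, 1277211) = -1277211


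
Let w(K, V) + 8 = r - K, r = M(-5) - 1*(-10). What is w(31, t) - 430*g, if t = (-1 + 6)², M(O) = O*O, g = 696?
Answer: -299284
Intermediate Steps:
M(O) = O²
t = 25 (t = 5² = 25)
r = 35 (r = (-5)² - 1*(-10) = 25 + 10 = 35)
w(K, V) = 27 - K (w(K, V) = -8 + (35 - K) = 27 - K)
w(31, t) - 430*g = (27 - 1*31) - 430*696 = (27 - 31) - 299280 = -4 - 299280 = -299284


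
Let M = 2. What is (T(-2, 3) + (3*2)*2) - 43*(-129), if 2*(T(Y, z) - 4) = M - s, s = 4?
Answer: 5562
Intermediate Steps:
T(Y, z) = 3 (T(Y, z) = 4 + (2 - 1*4)/2 = 4 + (2 - 4)/2 = 4 + (½)*(-2) = 4 - 1 = 3)
(T(-2, 3) + (3*2)*2) - 43*(-129) = (3 + (3*2)*2) - 43*(-129) = (3 + 6*2) + 5547 = (3 + 12) + 5547 = 15 + 5547 = 5562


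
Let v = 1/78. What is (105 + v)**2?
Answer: 67092481/6084 ≈ 11028.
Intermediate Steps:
v = 1/78 ≈ 0.012821
(105 + v)**2 = (105 + 1/78)**2 = (8191/78)**2 = 67092481/6084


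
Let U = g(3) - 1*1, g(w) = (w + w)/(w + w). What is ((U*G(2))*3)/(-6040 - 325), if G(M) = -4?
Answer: 0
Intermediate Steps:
g(w) = 1 (g(w) = (2*w)/((2*w)) = (2*w)*(1/(2*w)) = 1)
U = 0 (U = 1 - 1*1 = 1 - 1 = 0)
((U*G(2))*3)/(-6040 - 325) = ((0*(-4))*3)/(-6040 - 325) = (0*3)/(-6365) = -1/6365*0 = 0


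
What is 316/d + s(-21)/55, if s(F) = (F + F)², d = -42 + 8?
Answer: 21298/935 ≈ 22.779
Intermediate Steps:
d = -34
s(F) = 4*F² (s(F) = (2*F)² = 4*F²)
316/d + s(-21)/55 = 316/(-34) + (4*(-21)²)/55 = 316*(-1/34) + (4*441)*(1/55) = -158/17 + 1764*(1/55) = -158/17 + 1764/55 = 21298/935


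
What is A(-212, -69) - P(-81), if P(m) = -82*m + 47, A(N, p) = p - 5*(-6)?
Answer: -6728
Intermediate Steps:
A(N, p) = 30 + p (A(N, p) = p + 30 = 30 + p)
P(m) = 47 - 82*m
A(-212, -69) - P(-81) = (30 - 69) - (47 - 82*(-81)) = -39 - (47 + 6642) = -39 - 1*6689 = -39 - 6689 = -6728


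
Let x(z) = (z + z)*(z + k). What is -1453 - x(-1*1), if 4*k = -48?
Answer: -1479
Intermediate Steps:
k = -12 (k = (1/4)*(-48) = -12)
x(z) = 2*z*(-12 + z) (x(z) = (z + z)*(z - 12) = (2*z)*(-12 + z) = 2*z*(-12 + z))
-1453 - x(-1*1) = -1453 - 2*(-1*1)*(-12 - 1*1) = -1453 - 2*(-1)*(-12 - 1) = -1453 - 2*(-1)*(-13) = -1453 - 1*26 = -1453 - 26 = -1479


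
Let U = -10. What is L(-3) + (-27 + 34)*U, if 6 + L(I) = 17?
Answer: -59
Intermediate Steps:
L(I) = 11 (L(I) = -6 + 17 = 11)
L(-3) + (-27 + 34)*U = 11 + (-27 + 34)*(-10) = 11 + 7*(-10) = 11 - 70 = -59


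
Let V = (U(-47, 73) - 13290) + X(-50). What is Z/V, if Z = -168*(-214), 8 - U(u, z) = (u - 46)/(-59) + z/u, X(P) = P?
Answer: -24923724/9242425 ≈ -2.6967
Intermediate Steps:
U(u, z) = 426/59 + u/59 - z/u (U(u, z) = 8 - ((u - 46)/(-59) + z/u) = 8 - ((-46 + u)*(-1/59) + z/u) = 8 - ((46/59 - u/59) + z/u) = 8 - (46/59 - u/59 + z/u) = 8 + (-46/59 + u/59 - z/u) = 426/59 + u/59 - z/u)
V = -36969700/2773 (V = ((-1*73 + (1/59)*(-47)*(426 - 47))/(-47) - 13290) - 50 = (-(-73 + (1/59)*(-47)*379)/47 - 13290) - 50 = (-(-73 - 17813/59)/47 - 13290) - 50 = (-1/47*(-22120/59) - 13290) - 50 = (22120/2773 - 13290) - 50 = -36831050/2773 - 50 = -36969700/2773 ≈ -13332.)
Z = 35952
Z/V = 35952/(-36969700/2773) = 35952*(-2773/36969700) = -24923724/9242425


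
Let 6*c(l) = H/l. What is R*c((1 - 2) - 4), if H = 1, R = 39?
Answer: -13/10 ≈ -1.3000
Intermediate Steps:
c(l) = 1/(6*l) (c(l) = (1/l)/6 = 1/(6*l))
R*c((1 - 2) - 4) = 39*(1/(6*((1 - 2) - 4))) = 39*(1/(6*(-1 - 4))) = 39*((⅙)/(-5)) = 39*((⅙)*(-⅕)) = 39*(-1/30) = -13/10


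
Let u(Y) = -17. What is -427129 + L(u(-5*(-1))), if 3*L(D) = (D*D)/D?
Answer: -1281404/3 ≈ -4.2713e+5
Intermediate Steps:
L(D) = D/3 (L(D) = ((D*D)/D)/3 = (D²/D)/3 = D/3)
-427129 + L(u(-5*(-1))) = -427129 + (⅓)*(-17) = -427129 - 17/3 = -1281404/3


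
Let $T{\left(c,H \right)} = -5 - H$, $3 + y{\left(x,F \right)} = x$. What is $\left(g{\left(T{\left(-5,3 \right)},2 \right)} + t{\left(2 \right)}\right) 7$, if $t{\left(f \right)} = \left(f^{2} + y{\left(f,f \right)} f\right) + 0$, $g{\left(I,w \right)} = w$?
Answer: $28$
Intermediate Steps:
$y{\left(x,F \right)} = -3 + x$
$t{\left(f \right)} = f^{2} + f \left(-3 + f\right)$ ($t{\left(f \right)} = \left(f^{2} + \left(-3 + f\right) f\right) + 0 = \left(f^{2} + f \left(-3 + f\right)\right) + 0 = f^{2} + f \left(-3 + f\right)$)
$\left(g{\left(T{\left(-5,3 \right)},2 \right)} + t{\left(2 \right)}\right) 7 = \left(2 + 2 \left(-3 + 2 \cdot 2\right)\right) 7 = \left(2 + 2 \left(-3 + 4\right)\right) 7 = \left(2 + 2 \cdot 1\right) 7 = \left(2 + 2\right) 7 = 4 \cdot 7 = 28$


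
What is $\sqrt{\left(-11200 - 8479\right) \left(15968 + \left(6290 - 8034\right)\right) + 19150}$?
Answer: $i \sqrt{279894946} \approx 16730.0 i$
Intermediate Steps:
$\sqrt{\left(-11200 - 8479\right) \left(15968 + \left(6290 - 8034\right)\right) + 19150} = \sqrt{- 19679 \left(15968 + \left(6290 - 8034\right)\right) + 19150} = \sqrt{- 19679 \left(15968 - 1744\right) + 19150} = \sqrt{\left(-19679\right) 14224 + 19150} = \sqrt{-279914096 + 19150} = \sqrt{-279894946} = i \sqrt{279894946}$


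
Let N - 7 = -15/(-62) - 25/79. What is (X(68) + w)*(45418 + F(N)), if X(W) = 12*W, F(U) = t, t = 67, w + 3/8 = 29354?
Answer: 10978123145/8 ≈ 1.3723e+9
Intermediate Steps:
w = 234829/8 (w = -3/8 + 29354 = 234829/8 ≈ 29354.)
N = 33921/4898 (N = 7 + (-15/(-62) - 25/79) = 7 + (-15*(-1/62) - 25*1/79) = 7 + (15/62 - 25/79) = 7 - 365/4898 = 33921/4898 ≈ 6.9255)
F(U) = 67
(X(68) + w)*(45418 + F(N)) = (12*68 + 234829/8)*(45418 + 67) = (816 + 234829/8)*45485 = (241357/8)*45485 = 10978123145/8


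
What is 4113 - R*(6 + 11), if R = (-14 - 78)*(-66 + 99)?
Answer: 55725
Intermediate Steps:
R = -3036 (R = -92*33 = -3036)
4113 - R*(6 + 11) = 4113 - (-3036)*(6 + 11) = 4113 - (-3036)*17 = 4113 - 1*(-51612) = 4113 + 51612 = 55725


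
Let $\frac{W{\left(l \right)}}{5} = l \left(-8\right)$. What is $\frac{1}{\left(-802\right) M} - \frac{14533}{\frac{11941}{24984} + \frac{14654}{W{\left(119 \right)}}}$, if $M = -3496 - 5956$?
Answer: $\frac{96334837775080171}{17238755921864} \approx 5588.3$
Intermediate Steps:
$W{\left(l \right)} = - 40 l$ ($W{\left(l \right)} = 5 l \left(-8\right) = 5 \left(- 8 l\right) = - 40 l$)
$M = -9452$ ($M = -3496 - 5956 = -9452$)
$\frac{1}{\left(-802\right) M} - \frac{14533}{\frac{11941}{24984} + \frac{14654}{W{\left(119 \right)}}} = \frac{1}{\left(-802\right) \left(-9452\right)} - \frac{14533}{\frac{11941}{24984} + \frac{14654}{\left(-40\right) 119}} = \left(- \frac{1}{802}\right) \left(- \frac{1}{9452}\right) - \frac{14533}{11941 \cdot \frac{1}{24984} + \frac{14654}{-4760}} = \frac{1}{7580504} - \frac{14533}{\frac{11941}{24984} + 14654 \left(- \frac{1}{4760}\right)} = \frac{1}{7580504} - \frac{14533}{\frac{11941}{24984} - \frac{431}{140}} = \frac{1}{7580504} - \frac{14533}{- \frac{2274091}{874440}} = \frac{1}{7580504} - - \frac{12708236520}{2274091} = \frac{1}{7580504} + \frac{12708236520}{2274091} = \frac{96334837775080171}{17238755921864}$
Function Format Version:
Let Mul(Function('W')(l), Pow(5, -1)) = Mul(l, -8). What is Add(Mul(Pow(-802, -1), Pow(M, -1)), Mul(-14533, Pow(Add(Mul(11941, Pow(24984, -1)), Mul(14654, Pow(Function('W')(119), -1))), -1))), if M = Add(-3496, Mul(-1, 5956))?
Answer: Rational(96334837775080171, 17238755921864) ≈ 5588.3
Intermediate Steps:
Function('W')(l) = Mul(-40, l) (Function('W')(l) = Mul(5, Mul(l, -8)) = Mul(5, Mul(-8, l)) = Mul(-40, l))
M = -9452 (M = Add(-3496, -5956) = -9452)
Add(Mul(Pow(-802, -1), Pow(M, -1)), Mul(-14533, Pow(Add(Mul(11941, Pow(24984, -1)), Mul(14654, Pow(Function('W')(119), -1))), -1))) = Add(Mul(Pow(-802, -1), Pow(-9452, -1)), Mul(-14533, Pow(Add(Mul(11941, Pow(24984, -1)), Mul(14654, Pow(Mul(-40, 119), -1))), -1))) = Add(Mul(Rational(-1, 802), Rational(-1, 9452)), Mul(-14533, Pow(Add(Mul(11941, Rational(1, 24984)), Mul(14654, Pow(-4760, -1))), -1))) = Add(Rational(1, 7580504), Mul(-14533, Pow(Add(Rational(11941, 24984), Mul(14654, Rational(-1, 4760))), -1))) = Add(Rational(1, 7580504), Mul(-14533, Pow(Add(Rational(11941, 24984), Rational(-431, 140)), -1))) = Add(Rational(1, 7580504), Mul(-14533, Pow(Rational(-2274091, 874440), -1))) = Add(Rational(1, 7580504), Mul(-14533, Rational(-874440, 2274091))) = Add(Rational(1, 7580504), Rational(12708236520, 2274091)) = Rational(96334837775080171, 17238755921864)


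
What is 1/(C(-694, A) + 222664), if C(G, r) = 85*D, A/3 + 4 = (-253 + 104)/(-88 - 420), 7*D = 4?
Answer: 7/1558988 ≈ 4.4901e-6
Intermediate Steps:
D = 4/7 (D = (1/7)*4 = 4/7 ≈ 0.57143)
A = -5649/508 (A = -12 + 3*((-253 + 104)/(-88 - 420)) = -12 + 3*(-149/(-508)) = -12 + 3*(-149*(-1/508)) = -12 + 3*(149/508) = -12 + 447/508 = -5649/508 ≈ -11.120)
C(G, r) = 340/7 (C(G, r) = 85*(4/7) = 340/7)
1/(C(-694, A) + 222664) = 1/(340/7 + 222664) = 1/(1558988/7) = 7/1558988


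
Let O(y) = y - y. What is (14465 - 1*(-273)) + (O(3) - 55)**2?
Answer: 17763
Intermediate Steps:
O(y) = 0
(14465 - 1*(-273)) + (O(3) - 55)**2 = (14465 - 1*(-273)) + (0 - 55)**2 = (14465 + 273) + (-55)**2 = 14738 + 3025 = 17763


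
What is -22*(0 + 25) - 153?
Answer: -703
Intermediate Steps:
-22*(0 + 25) - 153 = -22*25 - 153 = -550 - 153 = -703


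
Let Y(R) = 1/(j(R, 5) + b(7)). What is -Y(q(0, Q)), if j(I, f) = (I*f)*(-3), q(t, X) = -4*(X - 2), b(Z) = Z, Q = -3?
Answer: 1/293 ≈ 0.0034130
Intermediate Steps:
q(t, X) = 8 - 4*X (q(t, X) = -4*(-2 + X) = 8 - 4*X)
j(I, f) = -3*I*f
Y(R) = 1/(7 - 15*R) (Y(R) = 1/(-3*R*5 + 7) = 1/(-15*R + 7) = 1/(7 - 15*R))
-Y(q(0, Q)) = -(-1)/(-7 + 15*(8 - 4*(-3))) = -(-1)/(-7 + 15*(8 + 12)) = -(-1)/(-7 + 15*20) = -(-1)/(-7 + 300) = -(-1)/293 = -1*(-1/293) = 1/293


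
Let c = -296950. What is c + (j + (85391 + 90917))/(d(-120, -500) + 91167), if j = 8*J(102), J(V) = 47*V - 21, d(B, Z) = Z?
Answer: -26923351158/90667 ≈ -2.9695e+5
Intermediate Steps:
J(V) = -21 + 47*V
j = 38184 (j = 8*(-21 + 47*102) = 8*(-21 + 4794) = 8*4773 = 38184)
c + (j + (85391 + 90917))/(d(-120, -500) + 91167) = -296950 + (38184 + (85391 + 90917))/(-500 + 91167) = -296950 + (38184 + 176308)/90667 = -296950 + 214492*(1/90667) = -296950 + 214492/90667 = -26923351158/90667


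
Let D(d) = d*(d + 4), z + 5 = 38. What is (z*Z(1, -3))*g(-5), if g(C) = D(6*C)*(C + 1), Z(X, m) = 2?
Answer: -205920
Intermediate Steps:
z = 33 (z = -5 + 38 = 33)
D(d) = d*(4 + d)
g(C) = 6*C*(1 + C)*(4 + 6*C) (g(C) = ((6*C)*(4 + 6*C))*(C + 1) = (6*C*(4 + 6*C))*(1 + C) = 6*C*(1 + C)*(4 + 6*C))
(z*Z(1, -3))*g(-5) = (33*2)*(12*(-5)*(1 - 5)*(2 + 3*(-5))) = 66*(12*(-5)*(-4)*(2 - 15)) = 66*(12*(-5)*(-4)*(-13)) = 66*(-3120) = -205920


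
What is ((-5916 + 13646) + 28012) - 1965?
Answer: 33777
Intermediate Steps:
((-5916 + 13646) + 28012) - 1965 = (7730 + 28012) - 1965 = 35742 - 1965 = 33777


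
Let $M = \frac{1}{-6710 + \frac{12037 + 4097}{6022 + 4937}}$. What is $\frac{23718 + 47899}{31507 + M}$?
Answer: $\frac{1755064249484}{772118478111} \approx 2.273$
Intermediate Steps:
$M = - \frac{3653}{24506252}$ ($M = \frac{1}{-6710 + \frac{16134}{10959}} = \frac{1}{-6710 + 16134 \cdot \frac{1}{10959}} = \frac{1}{-6710 + \frac{5378}{3653}} = \frac{1}{- \frac{24506252}{3653}} = - \frac{3653}{24506252} \approx -0.00014906$)
$\frac{23718 + 47899}{31507 + M} = \frac{23718 + 47899}{31507 - \frac{3653}{24506252}} = \frac{71617}{\frac{772118478111}{24506252}} = 71617 \cdot \frac{24506252}{772118478111} = \frac{1755064249484}{772118478111}$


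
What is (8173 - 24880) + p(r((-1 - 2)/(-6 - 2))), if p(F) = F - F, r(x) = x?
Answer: -16707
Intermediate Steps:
p(F) = 0
(8173 - 24880) + p(r((-1 - 2)/(-6 - 2))) = (8173 - 24880) + 0 = -16707 + 0 = -16707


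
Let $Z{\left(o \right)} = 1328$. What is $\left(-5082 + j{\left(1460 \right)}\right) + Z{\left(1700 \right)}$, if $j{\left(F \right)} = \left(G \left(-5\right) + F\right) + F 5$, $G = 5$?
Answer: $4981$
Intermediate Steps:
$j{\left(F \right)} = -25 + 6 F$ ($j{\left(F \right)} = \left(5 \left(-5\right) + F\right) + F 5 = \left(-25 + F\right) + 5 F = -25 + 6 F$)
$\left(-5082 + j{\left(1460 \right)}\right) + Z{\left(1700 \right)} = \left(-5082 + \left(-25 + 6 \cdot 1460\right)\right) + 1328 = \left(-5082 + \left(-25 + 8760\right)\right) + 1328 = \left(-5082 + 8735\right) + 1328 = 3653 + 1328 = 4981$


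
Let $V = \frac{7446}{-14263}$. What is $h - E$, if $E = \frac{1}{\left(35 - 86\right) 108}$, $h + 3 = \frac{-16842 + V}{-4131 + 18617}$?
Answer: $- \frac{139324671175}{33471438516} \approx -4.1625$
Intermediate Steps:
$V = - \frac{438}{839}$ ($V = 7446 \left(- \frac{1}{14263}\right) = - \frac{438}{839} \approx -0.52205$)
$h = - \frac{25296069}{6076877}$ ($h = -3 + \frac{-16842 - \frac{438}{839}}{-4131 + 18617} = -3 - \frac{14130876}{839 \cdot 14486} = -3 - \frac{7065438}{6076877} = - \frac{25296069}{6076877} \approx -4.1627$)
$E = - \frac{1}{5508}$ ($E = \frac{1}{\left(-51\right) 108} = \frac{1}{-5508} = - \frac{1}{5508} \approx -0.00018155$)
$h - E = - \frac{25296069}{6076877} - - \frac{1}{5508} = - \frac{25296069}{6076877} + \frac{1}{5508} = - \frac{139324671175}{33471438516}$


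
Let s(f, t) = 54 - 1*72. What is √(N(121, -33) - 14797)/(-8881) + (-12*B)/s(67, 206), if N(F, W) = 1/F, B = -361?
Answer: -722/3 - 2*I*√447609/97691 ≈ -240.67 - 0.013697*I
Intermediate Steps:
s(f, t) = -18 (s(f, t) = 54 - 72 = -18)
√(N(121, -33) - 14797)/(-8881) + (-12*B)/s(67, 206) = √(1/121 - 14797)/(-8881) - 12*(-361)/(-18) = √(1/121 - 14797)*(-1/8881) + 4332*(-1/18) = √(-1790436/121)*(-1/8881) - 722/3 = (2*I*√447609/11)*(-1/8881) - 722/3 = -2*I*√447609/97691 - 722/3 = -722/3 - 2*I*√447609/97691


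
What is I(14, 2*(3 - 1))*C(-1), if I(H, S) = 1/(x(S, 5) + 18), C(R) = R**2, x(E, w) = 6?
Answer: 1/24 ≈ 0.041667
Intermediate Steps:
I(H, S) = 1/24 (I(H, S) = 1/(6 + 18) = 1/24)
I(14, 2*(3 - 1))*C(-1) = (1/24)*(-1)**2 = (1/24)*1 = 1/24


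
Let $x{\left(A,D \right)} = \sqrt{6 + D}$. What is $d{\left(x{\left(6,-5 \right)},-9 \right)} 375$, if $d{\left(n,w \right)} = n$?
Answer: $375$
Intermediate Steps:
$d{\left(x{\left(6,-5 \right)},-9 \right)} 375 = \sqrt{6 - 5} \cdot 375 = \sqrt{1} \cdot 375 = 1 \cdot 375 = 375$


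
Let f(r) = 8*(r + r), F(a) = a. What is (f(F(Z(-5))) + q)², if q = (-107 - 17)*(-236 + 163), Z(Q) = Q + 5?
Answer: 81938704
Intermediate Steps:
Z(Q) = 5 + Q
q = 9052 (q = -124*(-73) = 9052)
f(r) = 16*r (f(r) = 8*(2*r) = 16*r)
(f(F(Z(-5))) + q)² = (16*(5 - 5) + 9052)² = (16*0 + 9052)² = (0 + 9052)² = 9052² = 81938704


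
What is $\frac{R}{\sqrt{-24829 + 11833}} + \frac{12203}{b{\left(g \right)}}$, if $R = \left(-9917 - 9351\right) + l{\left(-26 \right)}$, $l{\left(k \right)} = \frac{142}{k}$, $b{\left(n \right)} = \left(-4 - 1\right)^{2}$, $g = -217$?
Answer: $\frac{12203}{25} + \frac{250555 i}{1482} \approx 488.12 + 169.07 i$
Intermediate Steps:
$b{\left(n \right)} = 25$ ($b{\left(n \right)} = \left(-5\right)^{2} = 25$)
$R = - \frac{250555}{13}$ ($R = \left(-9917 - 9351\right) + \frac{142}{-26} = \left(-9917 - 9351\right) + 142 \left(- \frac{1}{26}\right) = -19268 - \frac{71}{13} = - \frac{250555}{13} \approx -19273.0$)
$\frac{R}{\sqrt{-24829 + 11833}} + \frac{12203}{b{\left(g \right)}} = - \frac{250555}{13 \sqrt{-24829 + 11833}} + \frac{12203}{25} = - \frac{250555}{13 \sqrt{-12996}} + 12203 \cdot \frac{1}{25} = - \frac{250555}{13 \cdot 114 i} + \frac{12203}{25} = - \frac{250555 \left(- \frac{i}{114}\right)}{13} + \frac{12203}{25} = \frac{250555 i}{1482} + \frac{12203}{25} = \frac{12203}{25} + \frac{250555 i}{1482}$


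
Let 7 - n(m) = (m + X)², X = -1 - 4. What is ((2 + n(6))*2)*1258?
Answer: 20128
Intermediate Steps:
X = -5
n(m) = 7 - (-5 + m)² (n(m) = 7 - (m - 5)² = 7 - (-5 + m)²)
((2 + n(6))*2)*1258 = ((2 + (7 - (-5 + 6)²))*2)*1258 = ((2 + (7 - 1*1²))*2)*1258 = ((2 + (7 - 1*1))*2)*1258 = ((2 + (7 - 1))*2)*1258 = ((2 + 6)*2)*1258 = (8*2)*1258 = 16*1258 = 20128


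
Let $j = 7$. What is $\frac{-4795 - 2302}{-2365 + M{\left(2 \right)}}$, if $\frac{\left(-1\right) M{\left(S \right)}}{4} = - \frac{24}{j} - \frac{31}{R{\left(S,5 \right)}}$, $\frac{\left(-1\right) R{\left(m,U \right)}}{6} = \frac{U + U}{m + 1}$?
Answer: $\frac{248395}{82512} \approx 3.0104$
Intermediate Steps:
$R{\left(m,U \right)} = - \frac{12 U}{1 + m}$ ($R{\left(m,U \right)} = - 6 \frac{U + U}{m + 1} = - 6 \frac{2 U}{1 + m} = - \frac{12 U}{1 + m}$)
$M{\left(S \right)} = \frac{1223}{105} - \frac{31 S}{15}$ ($M{\left(S \right)} = - 4 \left(- \frac{24}{7} - \frac{31}{\left(-12\right) 5 \frac{1}{1 + S}}\right) = - 4 \left(\left(-24\right) \frac{1}{7} - \frac{31}{\left(-60\right) \frac{1}{1 + S}}\right) = - 4 \left(- \frac{24}{7} - 31 \left(- \frac{1}{60} - \frac{S}{60}\right)\right) = - 4 \left(- \frac{24}{7} + \left(\frac{31}{60} + \frac{31 S}{60}\right)\right) = - 4 \left(- \frac{1223}{420} + \frac{31 S}{60}\right) = \frac{1223}{105} - \frac{31 S}{15}$)
$\frac{-4795 - 2302}{-2365 + M{\left(2 \right)}} = \frac{-4795 - 2302}{-2365 + \left(\frac{1223}{105} - \frac{62}{15}\right)} = - \frac{7097}{-2365 + \left(\frac{1223}{105} - \frac{62}{15}\right)} = - \frac{7097}{-2365 + \frac{263}{35}} = - \frac{7097}{- \frac{82512}{35}} = \left(-7097\right) \left(- \frac{35}{82512}\right) = \frac{248395}{82512}$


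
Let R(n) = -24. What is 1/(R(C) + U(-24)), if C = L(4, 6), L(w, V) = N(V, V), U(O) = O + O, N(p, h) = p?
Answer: -1/72 ≈ -0.013889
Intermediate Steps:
U(O) = 2*O
L(w, V) = V
C = 6
1/(R(C) + U(-24)) = 1/(-24 + 2*(-24)) = 1/(-24 - 48) = 1/(-72) = -1/72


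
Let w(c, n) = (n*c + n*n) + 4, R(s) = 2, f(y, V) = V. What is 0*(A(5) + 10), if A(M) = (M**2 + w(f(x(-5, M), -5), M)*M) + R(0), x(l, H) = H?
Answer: 0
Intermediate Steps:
w(c, n) = 4 + n**2 + c*n (w(c, n) = (c*n + n**2) + 4 = (n**2 + c*n) + 4 = 4 + n**2 + c*n)
A(M) = 2 + M**2 + M*(4 + M**2 - 5*M) (A(M) = (M**2 + (4 + M**2 - 5*M)*M) + 2 = (M**2 + M*(4 + M**2 - 5*M)) + 2 = 2 + M**2 + M*(4 + M**2 - 5*M))
0*(A(5) + 10) = 0*((2 + 5**3 - 4*5**2 + 4*5) + 10) = 0*((2 + 125 - 4*25 + 20) + 10) = 0*((2 + 125 - 100 + 20) + 10) = 0*(47 + 10) = 0*57 = 0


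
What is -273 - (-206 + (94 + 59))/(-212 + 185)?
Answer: -7424/27 ≈ -274.96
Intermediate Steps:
-273 - (-206 + (94 + 59))/(-212 + 185) = -273 - (-206 + 153)/(-27) = -273 - (-53)*(-1)/27 = -273 - 1*53/27 = -273 - 53/27 = -7424/27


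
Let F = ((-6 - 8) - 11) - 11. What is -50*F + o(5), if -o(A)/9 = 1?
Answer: 1791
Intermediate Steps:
F = -36 (F = (-14 - 11) - 11 = -25 - 11 = -36)
o(A) = -9 (o(A) = -9*1 = -9)
-50*F + o(5) = -50*(-36) - 9 = 1800 - 9 = 1791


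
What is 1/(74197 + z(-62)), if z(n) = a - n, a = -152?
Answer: 1/74107 ≈ 1.3494e-5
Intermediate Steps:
z(n) = -152 - n
1/(74197 + z(-62)) = 1/(74197 + (-152 - 1*(-62))) = 1/(74197 + (-152 + 62)) = 1/(74197 - 90) = 1/74107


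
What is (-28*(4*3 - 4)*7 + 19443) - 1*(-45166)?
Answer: 63041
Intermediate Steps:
(-28*(4*3 - 4)*7 + 19443) - 1*(-45166) = (-28*(12 - 4)*7 + 19443) + 45166 = (-28*8*7 + 19443) + 45166 = (-224*7 + 19443) + 45166 = (-1568 + 19443) + 45166 = 17875 + 45166 = 63041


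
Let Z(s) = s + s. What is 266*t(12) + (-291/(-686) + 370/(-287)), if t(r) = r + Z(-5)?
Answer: 14938703/28126 ≈ 531.13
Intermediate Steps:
Z(s) = 2*s
t(r) = -10 + r (t(r) = r + 2*(-5) = r - 10 = -10 + r)
266*t(12) + (-291/(-686) + 370/(-287)) = 266*(-10 + 12) + (-291/(-686) + 370/(-287)) = 266*2 + (-291*(-1/686) + 370*(-1/287)) = 532 + (291/686 - 370/287) = 532 - 24329/28126 = 14938703/28126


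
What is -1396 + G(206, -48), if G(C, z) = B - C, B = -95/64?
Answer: -102623/64 ≈ -1603.5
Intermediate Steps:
B = -95/64 (B = -95*1/64 = -95/64 ≈ -1.4844)
G(C, z) = -95/64 - C
-1396 + G(206, -48) = -1396 + (-95/64 - 1*206) = -1396 + (-95/64 - 206) = -1396 - 13279/64 = -102623/64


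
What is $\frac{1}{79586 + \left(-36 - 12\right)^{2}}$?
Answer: $\frac{1}{81890} \approx 1.2212 \cdot 10^{-5}$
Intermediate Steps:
$\frac{1}{79586 + \left(-36 - 12\right)^{2}} = \frac{1}{79586 + \left(-48\right)^{2}} = \frac{1}{79586 + 2304} = \frac{1}{81890}$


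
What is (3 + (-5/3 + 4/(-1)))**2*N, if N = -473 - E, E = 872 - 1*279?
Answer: -68224/9 ≈ -7580.4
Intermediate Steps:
E = 593 (E = 872 - 279 = 593)
N = -1066 (N = -473 - 1*593 = -473 - 593 = -1066)
(3 + (-5/3 + 4/(-1)))**2*N = (3 + (-5/3 + 4/(-1)))**2*(-1066) = (3 + (-5*1/3 + 4*(-1)))**2*(-1066) = (3 + (-5/3 - 4))**2*(-1066) = (3 - 17/3)**2*(-1066) = (-8/3)**2*(-1066) = (64/9)*(-1066) = -68224/9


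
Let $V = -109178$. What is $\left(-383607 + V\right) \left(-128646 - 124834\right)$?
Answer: $124911141800$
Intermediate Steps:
$\left(-383607 + V\right) \left(-128646 - 124834\right) = \left(-383607 - 109178\right) \left(-128646 - 124834\right) = \left(-492785\right) \left(-253480\right) = 124911141800$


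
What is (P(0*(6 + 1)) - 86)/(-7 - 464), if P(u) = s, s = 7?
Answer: 79/471 ≈ 0.16773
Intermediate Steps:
P(u) = 7
(P(0*(6 + 1)) - 86)/(-7 - 464) = (7 - 86)/(-7 - 464) = -79/(-471) = -79*(-1/471) = 79/471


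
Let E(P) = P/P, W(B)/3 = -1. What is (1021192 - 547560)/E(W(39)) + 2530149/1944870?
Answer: 307051732663/648290 ≈ 4.7363e+5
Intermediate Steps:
W(B) = -3 (W(B) = 3*(-1) = -3)
E(P) = 1
(1021192 - 547560)/E(W(39)) + 2530149/1944870 = (1021192 - 547560)/1 + 2530149/1944870 = 473632*1 + 2530149*(1/1944870) = 473632 + 843383/648290 = 307051732663/648290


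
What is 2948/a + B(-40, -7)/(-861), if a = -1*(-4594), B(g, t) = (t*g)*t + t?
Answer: 826759/282531 ≈ 2.9263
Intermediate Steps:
B(g, t) = t + g*t² (B(g, t) = (g*t)*t + t = g*t² + t = t + g*t²)
a = 4594
2948/a + B(-40, -7)/(-861) = 2948/4594 - 7*(1 - 40*(-7))/(-861) = 2948*(1/4594) - 7*(1 + 280)*(-1/861) = 1474/2297 - 7*281*(-1/861) = 1474/2297 - 1967*(-1/861) = 1474/2297 + 281/123 = 826759/282531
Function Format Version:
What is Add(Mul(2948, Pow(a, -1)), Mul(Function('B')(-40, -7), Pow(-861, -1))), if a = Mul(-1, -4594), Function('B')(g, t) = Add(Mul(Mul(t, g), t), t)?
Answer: Rational(826759, 282531) ≈ 2.9263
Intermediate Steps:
Function('B')(g, t) = Add(t, Mul(g, Pow(t, 2))) (Function('B')(g, t) = Add(Mul(Mul(g, t), t), t) = Add(Mul(g, Pow(t, 2)), t) = Add(t, Mul(g, Pow(t, 2))))
a = 4594
Add(Mul(2948, Pow(a, -1)), Mul(Function('B')(-40, -7), Pow(-861, -1))) = Add(Mul(2948, Pow(4594, -1)), Mul(Mul(-7, Add(1, Mul(-40, -7))), Pow(-861, -1))) = Add(Mul(2948, Rational(1, 4594)), Mul(Mul(-7, Add(1, 280)), Rational(-1, 861))) = Add(Rational(1474, 2297), Mul(Mul(-7, 281), Rational(-1, 861))) = Add(Rational(1474, 2297), Mul(-1967, Rational(-1, 861))) = Add(Rational(1474, 2297), Rational(281, 123)) = Rational(826759, 282531)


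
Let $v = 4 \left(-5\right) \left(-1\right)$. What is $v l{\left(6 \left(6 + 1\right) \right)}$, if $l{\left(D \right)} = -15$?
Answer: $-300$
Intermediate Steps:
$v = 20$ ($v = \left(-20\right) \left(-1\right) = 20$)
$v l{\left(6 \left(6 + 1\right) \right)} = 20 \left(-15\right) = -300$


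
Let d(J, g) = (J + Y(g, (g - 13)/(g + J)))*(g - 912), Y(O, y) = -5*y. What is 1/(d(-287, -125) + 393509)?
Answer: 206/142730133 ≈ 1.4433e-6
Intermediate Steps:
d(J, g) = (-912 + g)*(J - 5*(-13 + g)/(J + g)) (d(J, g) = (J - 5*(g - 13)/(g + J))*(g - 912) = (J - 5*(-13 + g)/(J + g))*(-912 + g) = (-912 + g)*(J - 5*(-13 + g)/(J + g)))
1/(d(-287, -125) + 393509) = 1/((-59280 + 4560*(-125) + 5*(-125)*(13 - 1*(-125)) - 287*(-912 - 125)*(-287 - 125))/(-287 - 125) + 393509) = 1/((-59280 - 570000 + 5*(-125)*(13 + 125) - 287*(-1037)*(-412))/(-412) + 393509) = 1/(-(-59280 - 570000 + 5*(-125)*138 - 122619028)/412 + 393509) = 1/(-(-59280 - 570000 - 86250 - 122619028)/412 + 393509) = 1/(-1/412*(-123334558) + 393509) = 1/(61667279/206 + 393509) = 1/(142730133/206) = 206/142730133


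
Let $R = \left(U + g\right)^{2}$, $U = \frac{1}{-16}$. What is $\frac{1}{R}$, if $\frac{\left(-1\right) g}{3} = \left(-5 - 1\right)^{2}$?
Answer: $\frac{256}{2989441} \approx 8.5635 \cdot 10^{-5}$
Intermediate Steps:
$U = - \frac{1}{16} \approx -0.0625$
$g = -108$ ($g = - 3 \left(-5 - 1\right)^{2} = - 3 \left(-6\right)^{2} = \left(-3\right) 36 = -108$)
$R = \frac{2989441}{256}$ ($R = \left(- \frac{1}{16} - 108\right)^{2} = \left(- \frac{1729}{16}\right)^{2} = \frac{2989441}{256} \approx 11678.0$)
$\frac{1}{R} = \frac{1}{\frac{2989441}{256}} = \frac{256}{2989441}$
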